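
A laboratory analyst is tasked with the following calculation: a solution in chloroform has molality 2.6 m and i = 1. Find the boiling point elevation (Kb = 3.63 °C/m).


ΔTb = Kb × m × i
= 3.63 × 2.6 × 1
= 9.438 °C

9.438 °C


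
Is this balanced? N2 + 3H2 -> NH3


Equation: N2 + 3H2 -> NH3
Check atoms: H: 6≠3, N: 2≠1
Not balanced

No, not balanced


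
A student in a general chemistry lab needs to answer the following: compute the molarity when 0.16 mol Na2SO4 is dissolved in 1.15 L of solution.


M = n/V = 0.16/1.15 = 0.139 mol/L

0.139 M


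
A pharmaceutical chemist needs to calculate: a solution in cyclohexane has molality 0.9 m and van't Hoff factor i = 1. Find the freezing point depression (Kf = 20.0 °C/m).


ΔTf = Kf × m × i
= 20.0 × 0.9 × 1
= 18.0 °C

18.0 °C


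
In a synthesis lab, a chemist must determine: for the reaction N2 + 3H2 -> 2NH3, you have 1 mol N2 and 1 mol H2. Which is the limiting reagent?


Mole ratio available / coefficient:
  N2: 1/1 = 1.000
  H2: 1/3 = 0.333
Smaller ratio is limiting.

H2


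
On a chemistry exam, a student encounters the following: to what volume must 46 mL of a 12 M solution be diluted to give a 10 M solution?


C1V1 = C2V2
12 × 46 = 10 × V2
V2 = 552/10 = 55.2 mL

55.2 mL


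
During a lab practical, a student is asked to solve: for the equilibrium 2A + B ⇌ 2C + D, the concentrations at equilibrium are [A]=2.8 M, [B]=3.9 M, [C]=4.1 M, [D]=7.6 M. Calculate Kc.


Kc = [C]^2[D]/([A]^2[B])
= (4.1^2 × 7.6^1)/(2.8^2 × 3.9^1)
= 127.756/30.576
= 4.178

4.178


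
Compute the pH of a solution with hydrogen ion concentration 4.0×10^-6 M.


pH = -log10([H+]) = -log10(4.0×10^-6)
= 6 - log10(4.0)
= 6 - 0.6
= 5.4

5.4


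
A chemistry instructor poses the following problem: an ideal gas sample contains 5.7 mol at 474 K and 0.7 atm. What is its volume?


PV = nRT  (R = 0.08206 L·atm/(mol·K))
V = nRT/P = 5.7×0.08206×474/0.7
= 316.728 L

316.728 L


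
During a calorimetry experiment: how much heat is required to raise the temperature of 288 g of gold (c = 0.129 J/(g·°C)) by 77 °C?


q = mcΔT = 288 × 0.129 × 77
= 2860.70 J

2860.70 J


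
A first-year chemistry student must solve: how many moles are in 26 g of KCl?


M(KCl) = 74.55 g/mol
n = mass/M = 26/74.55 = 0.3488 mol

0.3488 mol


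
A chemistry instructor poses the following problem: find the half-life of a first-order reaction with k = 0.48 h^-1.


t½ = ln2/k = 0.693147/(0.48 h^-1)
= 1.444 h

1.444 h


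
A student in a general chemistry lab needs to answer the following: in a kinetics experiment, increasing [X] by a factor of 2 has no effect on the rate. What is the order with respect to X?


rate ∝ [X]^n
rate ∝ [X]^0
Order in X: 0

0


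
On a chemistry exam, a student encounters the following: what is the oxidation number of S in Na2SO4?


2(+1) + x + 4(-2) = 0, so x = +6
Oxidation number: +6

+6


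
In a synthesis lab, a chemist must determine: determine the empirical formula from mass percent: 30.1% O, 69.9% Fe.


Assume 100 g sample. Moles of each element:
  O: 30.1/16.0 = 1.881 mol
  Fe: 69.9/55.85 = 1.252 mol
Divide by smallest (1.252):
  O: 1.881/1.252 = 1.5
  Fe: 1.252/1.252 = 1.0
Multiply all ratios by 2 to obtain whole numbers.
Empirical formula: Fe2O3

Fe2O3


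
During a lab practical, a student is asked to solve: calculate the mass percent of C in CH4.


M(CH4) = 1×12.01 + 4×1.008 = 16.042 g/mol
Mass of C = 1 × 12.01 = 12.01 g/mol
% C = 12.01/16.042 × 100 = 74.87%

74.87%


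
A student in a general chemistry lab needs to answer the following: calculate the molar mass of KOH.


M(KOH) = 1×39.1 + 1×16.0 + 1×1.008
= 39.1 + 16.0 + 1.01
= 56.11 g/mol

56.11 g/mol


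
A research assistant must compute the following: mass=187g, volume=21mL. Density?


ρ = mass/volume
= 187/21
= 8.905 g/mL

8.905 g/mL


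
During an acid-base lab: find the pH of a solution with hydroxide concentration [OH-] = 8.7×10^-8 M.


pOH = -log10([OH-]) = -log10(8.7×10^-8)
= 8 - log10(8.7) = 7.06
pH = 14 - pOH = 14 - 7.06 = 6.94

6.94


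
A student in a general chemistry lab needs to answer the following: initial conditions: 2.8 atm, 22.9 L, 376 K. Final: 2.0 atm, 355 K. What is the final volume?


P1V1/T1 = P2V2/T2
V2 = P1V1T2/(T1P2)
= 2.8×22.9×355/(376×2.0)
= 30.269 L

30.269 L


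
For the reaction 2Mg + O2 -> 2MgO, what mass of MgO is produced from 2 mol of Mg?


Mole ratio MgO:Mg = 2:2
n(MgO) = 2 × 2/2 = 2.000 mol
mass = 2.000 × 40.31 = 80.62 g

80.62 g


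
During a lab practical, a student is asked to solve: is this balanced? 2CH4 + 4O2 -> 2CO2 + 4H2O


Equation: 2CH4 + 4O2 -> 2CO2 + 4H2O
Check atoms: C: 2=2, H: 8=8, O: 8=8
Balanced

Yes, balanced


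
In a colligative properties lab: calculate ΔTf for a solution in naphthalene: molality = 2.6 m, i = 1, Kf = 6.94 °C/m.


ΔTf = Kf × m × i
= 6.94 × 2.6 × 1
= 18.044 °C

18.044 °C


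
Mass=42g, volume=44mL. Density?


ρ = mass/volume
= 42/44
= 0.955 g/mL

0.955 g/mL


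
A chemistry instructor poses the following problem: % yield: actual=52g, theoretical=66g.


% yield = actual/theoretical × 100
= 52/66 × 100
= 78.79%

78.79%


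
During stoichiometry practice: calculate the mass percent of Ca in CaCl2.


M(CaCl2) = 1×40.08 + 2×35.45 = 110.98 g/mol
Mass of Ca = 1 × 40.08 = 40.08 g/mol
% Ca = 40.08/110.98 × 100 = 36.11%

36.11%


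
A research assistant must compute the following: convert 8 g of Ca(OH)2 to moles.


M(Ca(OH)2) = 74.1 g/mol
n = mass/M = 8/74.1 = 0.108 mol

0.108 mol


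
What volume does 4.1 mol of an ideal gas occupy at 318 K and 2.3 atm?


PV = nRT  (R = 0.08206 L·atm/(mol·K))
V = nRT/P = 4.1×0.08206×318/2.3
= 46.517 L

46.517 L


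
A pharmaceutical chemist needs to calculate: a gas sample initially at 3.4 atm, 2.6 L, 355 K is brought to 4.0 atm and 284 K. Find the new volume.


P1V1/T1 = P2V2/T2
V2 = P1V1T2/(T1P2)
= 3.4×2.6×284/(355×4.0)
= 1.768 L

1.768 L


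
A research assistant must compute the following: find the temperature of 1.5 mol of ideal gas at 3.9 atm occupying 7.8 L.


PV = nRT  (R = 0.08206 L·atm/(mol·K))
T = PV/(nR) = 3.9×7.8/(1.5×0.08206)
= 30.42/0.123090
= 247.14 K

247.14 K


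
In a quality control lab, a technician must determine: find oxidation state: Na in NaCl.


Group 1 metal: +1
Oxidation number: +1

+1


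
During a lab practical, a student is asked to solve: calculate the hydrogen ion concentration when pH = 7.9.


[H+] = 10^(-pH) = 10^(-7.9)
= 1.26×10^-8 M

1.26×10^-8 M


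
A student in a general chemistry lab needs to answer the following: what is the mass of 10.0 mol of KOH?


M(KOH) = 56.11 g/mol
mass = n × M = 10.0 × 56.11 = 561.10 g

561.10 g


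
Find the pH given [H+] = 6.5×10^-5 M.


pH = -log10([H+]) = -log10(6.5×10^-5)
= 5 - log10(6.5)
= 5 - 0.81
= 4.19

4.19


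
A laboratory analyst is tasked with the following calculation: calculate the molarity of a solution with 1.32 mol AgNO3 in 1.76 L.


M = n/V = 1.32/1.76 = 0.750 mol/L

0.750 M


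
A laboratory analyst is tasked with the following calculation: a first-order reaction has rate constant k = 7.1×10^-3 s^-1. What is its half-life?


t½ = ln2/k = 0.693147/(7.1×10^-3 s^-1)
= 97.63 s

97.63 s


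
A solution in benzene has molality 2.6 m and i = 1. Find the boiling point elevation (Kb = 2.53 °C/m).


ΔTb = Kb × m × i
= 2.53 × 2.6 × 1
= 6.578 °C

6.578 °C


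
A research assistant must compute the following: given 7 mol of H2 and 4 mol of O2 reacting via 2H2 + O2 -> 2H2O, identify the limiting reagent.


Mole ratio available / coefficient:
  H2: 7/2 = 3.500
  O2: 4/1 = 4.000
Smaller ratio is limiting.

H2


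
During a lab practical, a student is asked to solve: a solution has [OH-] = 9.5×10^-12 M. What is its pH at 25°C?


pOH = -log10([OH-]) = -log10(9.5×10^-12)
= 12 - log10(9.5) = 11.02
pH = 14 - pOH = 14 - 11.02 = 2.98

2.98


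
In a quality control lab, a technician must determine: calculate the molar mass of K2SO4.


M(K2SO4) = 2×39.1 + 1×32.07 + 4×16.0
= 78.2 + 32.07 + 64.0
= 174.27 g/mol

174.27 g/mol


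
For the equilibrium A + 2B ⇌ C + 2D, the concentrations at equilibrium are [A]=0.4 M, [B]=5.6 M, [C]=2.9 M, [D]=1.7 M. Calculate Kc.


Kc = [C][D]^2/([A][B]^2)
= (2.9^1 × 1.7^2)/(0.4^1 × 5.6^2)
= 8.381/12.544
= 0.6681

0.6681


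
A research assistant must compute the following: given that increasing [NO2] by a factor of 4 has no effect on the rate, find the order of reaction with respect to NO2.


rate ∝ [NO2]^n
rate ∝ [NO2]^0
Order in NO2: 0

0


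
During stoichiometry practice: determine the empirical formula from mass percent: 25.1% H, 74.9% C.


Assume 100 g sample. Moles of each element:
  H: 25.1/1.008 = 24.901 mol
  C: 74.9/12.01 = 6.236 mol
Divide by smallest (6.236):
  H: 24.901/6.236 = 3.99
  C: 6.236/6.236 = 1.0
Empirical formula: CH4

CH4


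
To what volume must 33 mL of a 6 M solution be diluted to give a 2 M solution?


C1V1 = C2V2
6 × 33 = 2 × V2
V2 = 198/2 = 99.0 mL

99.0 mL


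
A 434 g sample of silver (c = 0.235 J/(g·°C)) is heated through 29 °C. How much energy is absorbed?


q = mcΔT = 434 × 0.235 × 29
= 2957.71 J

2957.71 J


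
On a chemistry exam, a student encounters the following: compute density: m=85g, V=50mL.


ρ = mass/volume
= 85/50
= 1.7 g/mL

1.7 g/mL


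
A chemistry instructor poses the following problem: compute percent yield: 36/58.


% yield = actual/theoretical × 100
= 36/58 × 100
= 62.07%

62.07%


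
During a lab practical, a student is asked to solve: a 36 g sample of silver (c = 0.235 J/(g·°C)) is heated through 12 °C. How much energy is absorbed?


q = mcΔT = 36 × 0.235 × 12
= 101.52 J

101.52 J


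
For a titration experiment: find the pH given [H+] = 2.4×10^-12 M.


pH = -log10([H+]) = -log10(2.4×10^-12)
= 12 - log10(2.4)
= 12 - 0.38
= 11.62

11.62


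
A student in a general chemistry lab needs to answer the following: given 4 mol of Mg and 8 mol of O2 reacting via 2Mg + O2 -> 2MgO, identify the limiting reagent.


Mole ratio available / coefficient:
  Mg: 4/2 = 2.000
  O2: 8/1 = 8.000
Smaller ratio is limiting.

Mg


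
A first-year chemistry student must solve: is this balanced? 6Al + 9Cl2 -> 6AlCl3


Equation: 6Al + 9Cl2 -> 6AlCl3
Check atoms: Al: 6=6, Cl: 18=18
Balanced

Yes, balanced


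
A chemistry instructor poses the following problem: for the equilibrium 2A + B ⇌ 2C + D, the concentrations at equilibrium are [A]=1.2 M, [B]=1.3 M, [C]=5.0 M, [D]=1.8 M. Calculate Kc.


Kc = [C]^2[D]/([A]^2[B])
= (5.0^2 × 1.8^1)/(1.2^2 × 1.3^1)
= 45/1.872
= 24.04

24.04


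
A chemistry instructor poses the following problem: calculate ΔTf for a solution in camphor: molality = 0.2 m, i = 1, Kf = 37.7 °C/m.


ΔTf = Kf × m × i
= 37.7 × 0.2 × 1
= 7.54 °C

7.54 °C


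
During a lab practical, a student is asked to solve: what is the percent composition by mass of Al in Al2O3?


M(Al2O3) = 2×26.98 + 3×16.0 = 101.96 g/mol
Mass of Al = 2 × 26.98 = 53.96 g/mol
% Al = 53.96/101.96 × 100 = 52.92%

52.92%


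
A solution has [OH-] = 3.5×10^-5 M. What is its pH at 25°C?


pOH = -log10([OH-]) = -log10(3.5×10^-5)
= 5 - log10(3.5) = 4.46
pH = 14 - pOH = 14 - 4.46 = 9.54

9.54


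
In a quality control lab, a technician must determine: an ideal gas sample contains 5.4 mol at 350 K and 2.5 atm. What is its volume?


PV = nRT  (R = 0.08206 L·atm/(mol·K))
V = nRT/P = 5.4×0.08206×350/2.5
= 62.037 L

62.037 L


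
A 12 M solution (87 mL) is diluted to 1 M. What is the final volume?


C1V1 = C2V2
12 × 87 = 1 × V2
V2 = 1044/1 = 1044.0 mL

1044.0 mL


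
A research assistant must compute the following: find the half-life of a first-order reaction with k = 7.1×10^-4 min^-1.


t½ = ln2/k = 0.693147/(7.1×10^-4 min^-1)
= 976.3 min

976.3 min


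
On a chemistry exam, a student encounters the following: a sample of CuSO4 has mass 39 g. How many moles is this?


M(CuSO4) = 159.62 g/mol
n = mass/M = 39/159.62 = 0.2443 mol

0.2443 mol


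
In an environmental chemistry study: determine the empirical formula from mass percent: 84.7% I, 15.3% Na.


Assume 100 g sample. Moles of each element:
  I: 84.7/126.9 = 0.667 mol
  Na: 15.3/22.99 = 0.666 mol
Divide by smallest (0.666):
  I: 0.667/0.666 = 1.0
  Na: 0.666/0.666 = 1.0
Empirical formula: NaI

NaI


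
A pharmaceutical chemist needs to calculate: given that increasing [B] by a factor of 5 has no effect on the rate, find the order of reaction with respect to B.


rate ∝ [B]^n
rate ∝ [B]^0
Order in B: 0

0


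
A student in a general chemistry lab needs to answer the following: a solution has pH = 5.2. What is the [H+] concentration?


[H+] = 10^(-pH) = 10^(-5.2)
= 6.31×10^-6 M

6.31×10^-6 M


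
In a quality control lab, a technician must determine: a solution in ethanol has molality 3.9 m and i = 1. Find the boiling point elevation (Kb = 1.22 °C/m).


ΔTb = Kb × m × i
= 1.22 × 3.9 × 1
= 4.758 °C

4.758 °C


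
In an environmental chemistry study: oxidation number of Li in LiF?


Group 1 metal: +1
Oxidation number: +1

+1


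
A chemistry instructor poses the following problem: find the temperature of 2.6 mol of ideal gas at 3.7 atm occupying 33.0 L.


PV = nRT  (R = 0.08206 L·atm/(mol·K))
T = PV/(nR) = 3.7×33.0/(2.6×0.08206)
= 122.10/0.213356
= 572.28 K

572.28 K


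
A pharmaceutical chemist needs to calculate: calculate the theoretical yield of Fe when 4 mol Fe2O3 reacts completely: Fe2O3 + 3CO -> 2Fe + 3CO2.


Mole ratio Fe:Fe2O3 = 2:1
n(Fe) = 4 × 2/1 = 8.000 mol
mass = 8.000 × 55.85 = 446.8 g

446.8 g


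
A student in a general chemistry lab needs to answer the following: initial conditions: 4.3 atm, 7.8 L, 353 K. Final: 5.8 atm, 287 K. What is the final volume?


P1V1/T1 = P2V2/T2
V2 = P1V1T2/(T1P2)
= 4.3×7.8×287/(353×5.8)
= 4.702 L

4.702 L


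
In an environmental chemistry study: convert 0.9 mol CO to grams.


M(CO) = 28.01 g/mol
mass = n × M = 0.9 × 28.01 = 25.21 g

25.21 g


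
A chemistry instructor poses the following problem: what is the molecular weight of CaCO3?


M(CaCO3) = 1×40.08 + 1×12.01 + 3×16.0
= 40.08 + 12.01 + 48.0
= 100.09 g/mol

100.09 g/mol


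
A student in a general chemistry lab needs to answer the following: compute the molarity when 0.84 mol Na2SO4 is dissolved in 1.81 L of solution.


M = n/V = 0.84/1.81 = 0.464 mol/L

0.464 M


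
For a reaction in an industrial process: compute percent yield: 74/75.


% yield = actual/theoretical × 100
= 74/75 × 100
= 98.67%

98.67%


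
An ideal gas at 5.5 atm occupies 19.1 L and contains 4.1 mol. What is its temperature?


PV = nRT  (R = 0.08206 L·atm/(mol·K))
T = PV/(nR) = 5.5×19.1/(4.1×0.08206)
= 105.05/0.336446
= 312.23 K

312.23 K


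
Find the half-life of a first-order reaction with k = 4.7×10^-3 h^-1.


t½ = ln2/k = 0.693147/(4.7×10^-3 h^-1)
= 147.5 h

147.5 h


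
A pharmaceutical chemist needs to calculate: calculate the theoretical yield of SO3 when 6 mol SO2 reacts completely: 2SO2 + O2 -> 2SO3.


Mole ratio SO3:SO2 = 2:2
n(SO3) = 6 × 2/2 = 6.000 mol
mass = 6.000 × 80.07 = 480.42 g

480.42 g


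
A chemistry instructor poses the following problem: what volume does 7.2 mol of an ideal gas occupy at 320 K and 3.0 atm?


PV = nRT  (R = 0.08206 L·atm/(mol·K))
V = nRT/P = 7.2×0.08206×320/3.0
= 63.022 L

63.022 L


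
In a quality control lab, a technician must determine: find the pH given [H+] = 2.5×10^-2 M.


pH = -log10([H+]) = -log10(2.5×10^-2)
= 2 - log10(2.5)
= 2 - 0.4
= 1.6

1.6


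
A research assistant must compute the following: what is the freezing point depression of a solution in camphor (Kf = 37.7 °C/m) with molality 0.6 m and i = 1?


ΔTf = Kf × m × i
= 37.7 × 0.6 × 1
= 22.62 °C

22.62 °C


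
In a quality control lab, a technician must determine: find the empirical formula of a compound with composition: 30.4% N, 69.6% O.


Assume 100 g sample. Moles of each element:
  N: 30.4/14.01 = 2.17 mol
  O: 69.6/16.0 = 4.35 mol
Divide by smallest (2.17):
  N: 2.17/2.17 = 1.0
  O: 4.35/2.17 = 2.0
Empirical formula: NO2

NO2


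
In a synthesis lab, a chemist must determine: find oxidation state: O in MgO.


O is usually -2
Oxidation number: -2

-2


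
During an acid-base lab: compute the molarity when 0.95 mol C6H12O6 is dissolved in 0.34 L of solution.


M = n/V = 0.95/0.34 = 2.794 mol/L

2.794 M


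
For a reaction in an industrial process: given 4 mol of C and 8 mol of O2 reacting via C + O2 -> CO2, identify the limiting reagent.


Mole ratio available / coefficient:
  C: 4/1 = 4.000
  O2: 8/1 = 8.000
Smaller ratio is limiting.

C


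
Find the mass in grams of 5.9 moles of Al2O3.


M(Al2O3) = 101.96 g/mol
mass = n × M = 5.9 × 101.96 = 601.56 g

601.56 g


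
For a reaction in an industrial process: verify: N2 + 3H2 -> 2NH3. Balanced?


Equation: N2 + 3H2 -> 2NH3
Check atoms: H: 6=6, N: 2=2
Balanced

Yes, balanced


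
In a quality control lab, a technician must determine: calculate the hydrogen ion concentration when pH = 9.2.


[H+] = 10^(-pH) = 10^(-9.2)
= 6.31×10^-10 M

6.31×10^-10 M


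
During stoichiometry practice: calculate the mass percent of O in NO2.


M(NO2) = 1×14.01 + 2×16.0 = 46.01 g/mol
Mass of O = 2 × 16.0 = 32.00 g/mol
% O = 32.00/46.01 × 100 = 69.55%

69.55%


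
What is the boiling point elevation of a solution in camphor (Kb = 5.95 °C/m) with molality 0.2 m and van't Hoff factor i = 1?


ΔTb = Kb × m × i
= 5.95 × 0.2 × 1
= 1.19 °C

1.19 °C


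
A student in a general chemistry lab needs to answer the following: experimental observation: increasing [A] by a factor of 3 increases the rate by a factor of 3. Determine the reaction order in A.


rate ∝ [A]^n
3^n = 3 → n = 1
Order in A: 1

1


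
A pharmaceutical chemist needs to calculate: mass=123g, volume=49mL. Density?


ρ = mass/volume
= 123/49
= 2.51 g/mL

2.51 g/mL


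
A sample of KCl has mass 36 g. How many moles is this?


M(KCl) = 74.55 g/mol
n = mass/M = 36/74.55 = 0.4829 mol

0.4829 mol


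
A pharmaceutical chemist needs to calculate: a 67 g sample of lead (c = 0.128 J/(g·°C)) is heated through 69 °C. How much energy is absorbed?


q = mcΔT = 67 × 0.128 × 69
= 591.74 J

591.74 J


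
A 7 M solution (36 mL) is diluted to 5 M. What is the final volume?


C1V1 = C2V2
7 × 36 = 5 × V2
V2 = 252/5 = 50.4 mL

50.4 mL


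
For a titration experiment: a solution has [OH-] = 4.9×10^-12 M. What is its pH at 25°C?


pOH = -log10([OH-]) = -log10(4.9×10^-12)
= 12 - log10(4.9) = 11.31
pH = 14 - pOH = 14 - 11.31 = 2.69

2.69


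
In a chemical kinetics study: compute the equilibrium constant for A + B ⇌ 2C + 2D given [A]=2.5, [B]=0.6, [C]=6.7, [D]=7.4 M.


Kc = [C]^2[D]^2/([A][B])
= (6.7^2 × 7.4^2)/(2.5^1 × 0.6^1)
= 2458.1764/1.5
= 1639

1639


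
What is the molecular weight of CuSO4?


M(CuSO4) = 1×63.55 + 1×32.07 + 4×16.0
= 63.55 + 32.07 + 64.0
= 159.62 g/mol

159.62 g/mol


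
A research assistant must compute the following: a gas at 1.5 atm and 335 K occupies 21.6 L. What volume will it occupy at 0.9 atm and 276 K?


P1V1/T1 = P2V2/T2
V2 = P1V1T2/(T1P2)
= 1.5×21.6×276/(335×0.9)
= 29.66 L

29.66 L


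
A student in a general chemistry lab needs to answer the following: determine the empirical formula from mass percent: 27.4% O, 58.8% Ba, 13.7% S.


Assume 100 g sample. Moles of each element:
  O: 27.4/16.0 = 1.712 mol
  Ba: 58.8/137.33 = 0.428 mol
  S: 13.7/32.07 = 0.427 mol
Divide by smallest (0.427):
  O: 1.712/0.427 = 4.01
  Ba: 0.428/0.427 = 1.0
  S: 0.427/0.427 = 1.0
Empirical formula: BaSO4

BaSO4


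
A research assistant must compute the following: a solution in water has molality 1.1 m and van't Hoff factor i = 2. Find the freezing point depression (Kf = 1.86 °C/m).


ΔTf = Kf × m × i
= 1.86 × 1.1 × 2
= 4.092 °C

4.092 °C


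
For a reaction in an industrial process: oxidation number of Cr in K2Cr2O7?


2(+1) + 2x + 7(-2) = 0, so x = +6
Oxidation number: +6

+6


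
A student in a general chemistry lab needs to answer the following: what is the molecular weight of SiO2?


M(SiO2) = 1×28.09 + 2×16.0
= 28.09 + 32.0
= 60.09 g/mol

60.09 g/mol


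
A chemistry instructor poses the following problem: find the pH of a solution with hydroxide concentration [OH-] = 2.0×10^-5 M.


pOH = -log10([OH-]) = -log10(2.0×10^-5)
= 5 - log10(2.0) = 4.7
pH = 14 - pOH = 14 - 4.7 = 9.3

9.3


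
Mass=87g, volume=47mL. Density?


ρ = mass/volume
= 87/47
= 1.851 g/mL

1.851 g/mL


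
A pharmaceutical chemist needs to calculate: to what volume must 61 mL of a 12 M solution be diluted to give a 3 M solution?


C1V1 = C2V2
12 × 61 = 3 × V2
V2 = 732/3 = 244.0 mL

244.0 mL


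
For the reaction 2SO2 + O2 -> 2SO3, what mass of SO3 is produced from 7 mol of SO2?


Mole ratio SO3:SO2 = 2:2
n(SO3) = 7 × 2/2 = 7.000 mol
mass = 7.000 × 80.07 = 560.49 g

560.49 g


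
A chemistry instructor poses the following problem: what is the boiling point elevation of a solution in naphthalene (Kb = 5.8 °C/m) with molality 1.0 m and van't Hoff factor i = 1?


ΔTb = Kb × m × i
= 5.8 × 1.0 × 1
= 5.8 °C

5.8 °C


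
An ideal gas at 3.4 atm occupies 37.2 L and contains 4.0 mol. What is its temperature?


PV = nRT  (R = 0.08206 L·atm/(mol·K))
T = PV/(nR) = 3.4×37.2/(4.0×0.08206)
= 126.48/0.328240
= 385.33 K

385.33 K


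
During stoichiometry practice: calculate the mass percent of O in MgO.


M(MgO) = 1×24.31 + 1×16.0 = 40.31 g/mol
Mass of O = 1 × 16.0 = 16.00 g/mol
% O = 16.00/40.31 × 100 = 39.69%

39.69%


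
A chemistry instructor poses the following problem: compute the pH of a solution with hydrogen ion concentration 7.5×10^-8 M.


pH = -log10([H+]) = -log10(7.5×10^-8)
= 8 - log10(7.5)
= 8 - 0.88
= 7.12

7.12


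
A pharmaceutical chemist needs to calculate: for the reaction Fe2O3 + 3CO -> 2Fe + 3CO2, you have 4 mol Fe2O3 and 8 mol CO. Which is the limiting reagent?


Mole ratio available / coefficient:
  Fe2O3: 4/1 = 4.000
  CO: 8/3 = 2.667
Smaller ratio is limiting.

CO


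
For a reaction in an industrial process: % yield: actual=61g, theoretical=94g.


% yield = actual/theoretical × 100
= 61/94 × 100
= 64.89%

64.89%


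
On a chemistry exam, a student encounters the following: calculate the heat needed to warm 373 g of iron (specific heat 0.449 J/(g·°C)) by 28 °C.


q = mcΔT = 373 × 0.449 × 28
= 4689.36 J

4689.36 J


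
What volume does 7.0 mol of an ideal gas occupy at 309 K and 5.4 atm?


PV = nRT  (R = 0.08206 L·atm/(mol·K))
V = nRT/P = 7.0×0.08206×309/5.4
= 32.87 L

32.87 L


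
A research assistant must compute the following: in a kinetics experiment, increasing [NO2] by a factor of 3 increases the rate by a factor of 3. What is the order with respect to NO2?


rate ∝ [NO2]^n
3^n = 3 → n = 1
Order in NO2: 1

1


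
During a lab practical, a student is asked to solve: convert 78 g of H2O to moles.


M(H2O) = 18.02 g/mol
n = mass/M = 78/18.02 = 4.3285 mol

4.3285 mol


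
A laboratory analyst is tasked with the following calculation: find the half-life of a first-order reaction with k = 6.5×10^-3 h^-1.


t½ = ln2/k = 0.693147/(6.5×10^-3 h^-1)
= 106.6 h

106.6 h


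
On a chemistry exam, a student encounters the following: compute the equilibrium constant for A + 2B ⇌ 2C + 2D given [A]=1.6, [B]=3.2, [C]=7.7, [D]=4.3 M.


Kc = [C]^2[D]^2/([A][B]^2)
= (7.7^2 × 4.3^2)/(1.6^1 × 3.2^2)
= 1096.2721/16.384
= 66.91

66.91


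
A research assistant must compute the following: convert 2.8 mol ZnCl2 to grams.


M(ZnCl2) = 136.28 g/mol
mass = n × M = 2.8 × 136.28 = 381.58 g

381.58 g


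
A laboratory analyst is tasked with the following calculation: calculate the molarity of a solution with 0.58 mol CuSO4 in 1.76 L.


M = n/V = 0.58/1.76 = 0.330 mol/L

0.330 M


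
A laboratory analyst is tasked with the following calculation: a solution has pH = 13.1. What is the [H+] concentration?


[H+] = 10^(-pH) = 10^(-13.1)
= 7.94×10^-14 M

7.94×10^-14 M


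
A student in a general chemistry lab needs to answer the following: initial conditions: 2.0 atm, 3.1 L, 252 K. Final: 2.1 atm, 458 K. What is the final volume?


P1V1/T1 = P2V2/T2
V2 = P1V1T2/(T1P2)
= 2.0×3.1×458/(252×2.1)
= 5.366 L

5.366 L


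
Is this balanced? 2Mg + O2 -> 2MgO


Equation: 2Mg + O2 -> 2MgO
Check atoms: Mg: 2=2, O: 2=2
Balanced

Yes, balanced


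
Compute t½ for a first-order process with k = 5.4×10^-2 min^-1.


t½ = ln2/k = 0.693147/(5.4×10^-2 min^-1)
= 12.84 min

12.84 min


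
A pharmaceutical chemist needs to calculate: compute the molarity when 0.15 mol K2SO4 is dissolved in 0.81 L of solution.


M = n/V = 0.15/0.81 = 0.185 mol/L

0.185 M


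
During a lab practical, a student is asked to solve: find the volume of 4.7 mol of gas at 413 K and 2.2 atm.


PV = nRT  (R = 0.08206 L·atm/(mol·K))
V = nRT/P = 4.7×0.08206×413/2.2
= 72.403 L

72.403 L


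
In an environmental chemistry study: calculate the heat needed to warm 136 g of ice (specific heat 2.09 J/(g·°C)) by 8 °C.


q = mcΔT = 136 × 2.09 × 8
= 2273.92 J

2273.92 J


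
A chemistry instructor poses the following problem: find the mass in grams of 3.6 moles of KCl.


M(KCl) = 74.55 g/mol
mass = n × M = 3.6 × 74.55 = 268.38 g

268.38 g


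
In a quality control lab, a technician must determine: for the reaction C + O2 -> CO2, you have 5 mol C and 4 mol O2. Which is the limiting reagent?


Mole ratio available / coefficient:
  C: 5/1 = 5.000
  O2: 4/1 = 4.000
Smaller ratio is limiting.

O2


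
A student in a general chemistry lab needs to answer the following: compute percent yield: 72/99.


% yield = actual/theoretical × 100
= 72/99 × 100
= 72.73%

72.73%


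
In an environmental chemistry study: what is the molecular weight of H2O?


M(H2O) = 2×1.008 + 1×16.0
= 2.02 + 16.0
= 18.02 g/mol

18.02 g/mol


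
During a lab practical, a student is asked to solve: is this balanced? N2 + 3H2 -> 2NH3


Equation: N2 + 3H2 -> 2NH3
Check atoms: H: 6=6, N: 2=2
Balanced

Yes, balanced


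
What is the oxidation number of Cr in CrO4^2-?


x + 4(-2) = -2, so x = +6
Oxidation number: +6

+6


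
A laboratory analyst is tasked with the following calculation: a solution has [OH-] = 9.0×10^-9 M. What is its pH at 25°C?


pOH = -log10([OH-]) = -log10(9.0×10^-9)
= 9 - log10(9.0) = 8.05
pH = 14 - pOH = 14 - 8.05 = 5.95

5.95


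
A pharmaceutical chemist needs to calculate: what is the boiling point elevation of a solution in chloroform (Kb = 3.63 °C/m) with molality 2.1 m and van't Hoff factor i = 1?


ΔTb = Kb × m × i
= 3.63 × 2.1 × 1
= 7.623 °C

7.623 °C


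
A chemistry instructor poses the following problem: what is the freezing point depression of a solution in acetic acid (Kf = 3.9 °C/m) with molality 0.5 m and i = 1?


ΔTf = Kf × m × i
= 3.9 × 0.5 × 1
= 1.95 °C

1.95 °C


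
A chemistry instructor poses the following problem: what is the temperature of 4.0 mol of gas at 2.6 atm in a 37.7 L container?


PV = nRT  (R = 0.08206 L·atm/(mol·K))
T = PV/(nR) = 2.6×37.7/(4.0×0.08206)
= 98.02/0.328240
= 298.62 K

298.62 K


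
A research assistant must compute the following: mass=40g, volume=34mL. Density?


ρ = mass/volume
= 40/34
= 1.176 g/mL

1.176 g/mL


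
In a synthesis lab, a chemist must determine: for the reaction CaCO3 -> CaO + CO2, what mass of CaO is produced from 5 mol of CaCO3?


Mole ratio CaO:CaCO3 = 1:1
n(CaO) = 5 × 1/1 = 5.000 mol
mass = 5.000 × 56.08 = 280.4 g

280.4 g


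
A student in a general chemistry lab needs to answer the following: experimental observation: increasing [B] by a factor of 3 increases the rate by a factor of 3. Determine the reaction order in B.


rate ∝ [B]^n
3^n = 3 → n = 1
Order in B: 1

1


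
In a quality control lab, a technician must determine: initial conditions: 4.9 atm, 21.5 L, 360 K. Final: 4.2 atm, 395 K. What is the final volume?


P1V1/T1 = P2V2/T2
V2 = P1V1T2/(T1P2)
= 4.9×21.5×395/(360×4.2)
= 27.522 L

27.522 L


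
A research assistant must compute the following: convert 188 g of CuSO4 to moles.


M(CuSO4) = 159.62 g/mol
n = mass/M = 188/159.62 = 1.1778 mol

1.1778 mol


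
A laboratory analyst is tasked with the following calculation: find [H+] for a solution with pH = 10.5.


[H+] = 10^(-pH) = 10^(-10.5)
= 3.16×10^-11 M

3.16×10^-11 M


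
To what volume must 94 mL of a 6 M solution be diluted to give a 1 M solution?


C1V1 = C2V2
6 × 94 = 1 × V2
V2 = 564/1 = 564.0 mL

564.0 mL


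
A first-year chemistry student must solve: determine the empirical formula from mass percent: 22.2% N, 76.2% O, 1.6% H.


Assume 100 g sample. Moles of each element:
  N: 22.2/14.01 = 1.585 mol
  O: 76.2/16.0 = 4.763 mol
  H: 1.6/1.008 = 1.587 mol
Divide by smallest (1.585):
  N: 1.585/1.585 = 1.0
  O: 4.763/1.585 = 3.01
  H: 1.587/1.585 = 1.0
Empirical formula: HNO3

HNO3


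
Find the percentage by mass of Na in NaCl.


M(NaCl) = 1×22.99 + 1×35.45 = 58.44 g/mol
Mass of Na = 1 × 22.99 = 22.99 g/mol
% Na = 22.99/58.44 × 100 = 39.34%

39.34%


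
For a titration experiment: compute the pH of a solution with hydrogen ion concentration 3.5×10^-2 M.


pH = -log10([H+]) = -log10(3.5×10^-2)
= 2 - log10(3.5)
= 2 - 0.54
= 1.46

1.46


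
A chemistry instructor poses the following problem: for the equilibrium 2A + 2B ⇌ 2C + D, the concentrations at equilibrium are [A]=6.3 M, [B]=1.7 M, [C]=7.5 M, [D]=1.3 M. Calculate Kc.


Kc = [C]^2[D]/([A]^2[B]^2)
= (7.5^2 × 1.3^1)/(6.3^2 × 1.7^2)
= 73.125/114.7041
= 0.6375

0.6375


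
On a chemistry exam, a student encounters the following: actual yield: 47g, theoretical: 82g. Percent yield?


% yield = actual/theoretical × 100
= 47/82 × 100
= 57.32%

57.32%


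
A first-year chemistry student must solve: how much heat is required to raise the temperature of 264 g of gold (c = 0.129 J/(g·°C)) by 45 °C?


q = mcΔT = 264 × 0.129 × 45
= 1532.52 J

1532.52 J


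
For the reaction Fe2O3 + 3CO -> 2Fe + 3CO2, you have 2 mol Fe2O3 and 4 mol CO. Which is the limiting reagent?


Mole ratio available / coefficient:
  Fe2O3: 2/1 = 2.000
  CO: 4/3 = 1.333
Smaller ratio is limiting.

CO


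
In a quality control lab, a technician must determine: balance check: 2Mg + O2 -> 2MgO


Equation: 2Mg + O2 -> 2MgO
Check atoms: Mg: 2=2, O: 2=2
Balanced

Yes, balanced


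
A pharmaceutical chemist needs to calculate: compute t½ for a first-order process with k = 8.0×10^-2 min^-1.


t½ = ln2/k = 0.693147/(8.0×10^-2 min^-1)
= 8.664 min

8.664 min


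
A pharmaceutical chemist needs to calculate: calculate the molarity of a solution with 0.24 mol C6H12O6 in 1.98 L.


M = n/V = 0.24/1.98 = 0.121 mol/L

0.121 M


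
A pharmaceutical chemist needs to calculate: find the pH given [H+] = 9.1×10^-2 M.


pH = -log10([H+]) = -log10(9.1×10^-2)
= 2 - log10(9.1)
= 2 - 0.96
= 1.04

1.04


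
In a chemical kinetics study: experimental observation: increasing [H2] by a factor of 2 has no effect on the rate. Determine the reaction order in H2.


rate ∝ [H2]^n
rate ∝ [H2]^0
Order in H2: 0

0


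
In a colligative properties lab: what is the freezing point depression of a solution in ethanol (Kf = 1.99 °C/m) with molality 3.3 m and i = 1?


ΔTf = Kf × m × i
= 1.99 × 3.3 × 1
= 6.567 °C

6.567 °C


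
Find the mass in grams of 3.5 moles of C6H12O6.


M(C6H12O6) = 180.16 g/mol
mass = n × M = 3.5 × 180.16 = 630.56 g

630.56 g


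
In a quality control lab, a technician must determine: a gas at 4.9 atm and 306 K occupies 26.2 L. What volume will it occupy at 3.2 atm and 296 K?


P1V1/T1 = P2V2/T2
V2 = P1V1T2/(T1P2)
= 4.9×26.2×296/(306×3.2)
= 38.808 L

38.808 L


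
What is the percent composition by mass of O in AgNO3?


M(AgNO3) = 1×107.87 + 1×14.01 + 3×16.0 = 169.88 g/mol
Mass of O = 3 × 16.0 = 48.00 g/mol
% O = 48.00/169.88 × 100 = 28.26%

28.26%


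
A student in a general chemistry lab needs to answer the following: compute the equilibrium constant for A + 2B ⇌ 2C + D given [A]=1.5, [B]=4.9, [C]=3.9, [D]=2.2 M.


Kc = [C]^2[D]/([A][B]^2)
= (3.9^2 × 2.2^1)/(1.5^1 × 4.9^2)
= 33.462/36.015
= 0.9291

0.9291


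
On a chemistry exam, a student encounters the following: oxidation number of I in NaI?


halide: -1
Oxidation number: -1

-1


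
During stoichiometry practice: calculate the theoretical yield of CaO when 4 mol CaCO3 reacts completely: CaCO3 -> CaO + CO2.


Mole ratio CaO:CaCO3 = 1:1
n(CaO) = 4 × 1/1 = 4.000 mol
mass = 4.000 × 56.08 = 224.32 g

224.32 g


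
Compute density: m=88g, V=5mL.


ρ = mass/volume
= 88/5
= 17.6 g/mL

17.6 g/mL


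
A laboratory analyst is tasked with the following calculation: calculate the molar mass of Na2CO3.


M(Na2CO3) = 2×22.99 + 1×12.01 + 3×16.0
= 45.98 + 12.01 + 48.0
= 105.99 g/mol

105.99 g/mol


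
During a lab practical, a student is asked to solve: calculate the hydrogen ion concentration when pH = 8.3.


[H+] = 10^(-pH) = 10^(-8.3)
= 5.01×10^-9 M

5.01×10^-9 M


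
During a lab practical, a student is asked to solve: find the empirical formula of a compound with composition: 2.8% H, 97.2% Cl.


Assume 100 g sample. Moles of each element:
  H: 2.8/1.008 = 2.778 mol
  Cl: 97.2/35.45 = 2.742 mol
Divide by smallest (2.742):
  H: 2.778/2.742 = 1.01
  Cl: 2.742/2.742 = 1.0
Empirical formula: HCl

HCl


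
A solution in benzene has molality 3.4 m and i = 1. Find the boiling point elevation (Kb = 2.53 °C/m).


ΔTb = Kb × m × i
= 2.53 × 3.4 × 1
= 8.602 °C

8.602 °C


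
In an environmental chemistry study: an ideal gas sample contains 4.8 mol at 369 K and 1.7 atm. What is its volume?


PV = nRT  (R = 0.08206 L·atm/(mol·K))
V = nRT/P = 4.8×0.08206×369/1.7
= 85.497 L

85.497 L


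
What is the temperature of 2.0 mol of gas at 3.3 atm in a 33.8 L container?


PV = nRT  (R = 0.08206 L·atm/(mol·K))
T = PV/(nR) = 3.3×33.8/(2.0×0.08206)
= 111.54/0.164120
= 679.62 K

679.62 K


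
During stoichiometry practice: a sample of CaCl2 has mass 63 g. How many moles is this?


M(CaCl2) = 110.98 g/mol
n = mass/M = 63/110.98 = 0.5677 mol

0.5677 mol


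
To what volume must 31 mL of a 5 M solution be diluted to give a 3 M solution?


C1V1 = C2V2
5 × 31 = 3 × V2
V2 = 155/3 = 51.67 mL

51.67 mL


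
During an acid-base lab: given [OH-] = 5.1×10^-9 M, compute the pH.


pOH = -log10([OH-]) = -log10(5.1×10^-9)
= 9 - log10(5.1) = 8.29
pH = 14 - pOH = 14 - 8.29 = 5.71

5.71


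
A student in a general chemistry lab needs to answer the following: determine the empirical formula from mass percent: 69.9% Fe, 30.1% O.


Assume 100 g sample. Moles of each element:
  Fe: 69.9/55.85 = 1.252 mol
  O: 30.1/16.0 = 1.881 mol
Divide by smallest (1.252):
  Fe: 1.252/1.252 = 1.0
  O: 1.881/1.252 = 1.5
Multiply all ratios by 2 to obtain whole numbers.
Empirical formula: Fe2O3

Fe2O3


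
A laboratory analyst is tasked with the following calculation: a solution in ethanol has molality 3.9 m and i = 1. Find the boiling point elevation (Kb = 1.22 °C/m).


ΔTb = Kb × m × i
= 1.22 × 3.9 × 1
= 4.758 °C

4.758 °C


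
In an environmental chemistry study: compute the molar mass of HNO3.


M(HNO3) = 1×1.008 + 1×14.01 + 3×16.0
= 1.01 + 14.01 + 48.0
= 63.02 g/mol

63.02 g/mol


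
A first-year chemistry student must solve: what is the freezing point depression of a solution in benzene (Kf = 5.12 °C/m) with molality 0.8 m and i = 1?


ΔTf = Kf × m × i
= 5.12 × 0.8 × 1
= 4.096 °C

4.096 °C


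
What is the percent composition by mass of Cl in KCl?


M(KCl) = 1×39.1 + 1×35.45 = 74.55 g/mol
Mass of Cl = 1 × 35.45 = 35.45 g/mol
% Cl = 35.45/74.55 × 100 = 47.55%

47.55%


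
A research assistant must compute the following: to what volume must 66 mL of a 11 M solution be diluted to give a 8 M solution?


C1V1 = C2V2
11 × 66 = 8 × V2
V2 = 726/8 = 90.75 mL

90.75 mL


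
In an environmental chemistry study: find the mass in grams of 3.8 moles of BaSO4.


M(BaSO4) = 233.4 g/mol
mass = n × M = 3.8 × 233.4 = 886.92 g

886.92 g


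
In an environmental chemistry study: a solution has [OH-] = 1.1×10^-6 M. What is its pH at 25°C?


pOH = -log10([OH-]) = -log10(1.1×10^-6)
= 6 - log10(1.1) = 5.96
pH = 14 - pOH = 14 - 5.96 = 8.04

8.04


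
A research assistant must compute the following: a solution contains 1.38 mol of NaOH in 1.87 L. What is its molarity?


M = n/V = 1.38/1.87 = 0.738 mol/L

0.738 M


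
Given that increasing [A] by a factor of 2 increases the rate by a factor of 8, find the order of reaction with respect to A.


rate ∝ [A]^n
2^n = 8 → n = 3
Order in A: 3

3


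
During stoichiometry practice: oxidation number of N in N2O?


2x + (-2) = 0, so x = +1
Oxidation number: +1

+1


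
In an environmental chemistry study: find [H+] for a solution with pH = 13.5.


[H+] = 10^(-pH) = 10^(-13.5)
= 3.16×10^-14 M

3.16×10^-14 M


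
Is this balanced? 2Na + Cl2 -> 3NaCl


Equation: 2Na + Cl2 -> 3NaCl
Check atoms: Cl: 2≠3, Na: 2≠3
Not balanced

No, not balanced


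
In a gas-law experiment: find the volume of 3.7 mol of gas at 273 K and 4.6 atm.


PV = nRT  (R = 0.08206 L·atm/(mol·K))
V = nRT/P = 3.7×0.08206×273/4.6
= 18.019 L

18.019 L


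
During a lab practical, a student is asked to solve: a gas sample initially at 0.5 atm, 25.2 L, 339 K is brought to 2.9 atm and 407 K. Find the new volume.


P1V1/T1 = P2V2/T2
V2 = P1V1T2/(T1P2)
= 0.5×25.2×407/(339×2.9)
= 5.216 L

5.216 L


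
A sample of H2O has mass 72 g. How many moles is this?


M(H2O) = 18.02 g/mol
n = mass/M = 72/18.02 = 3.9956 mol

3.9956 mol


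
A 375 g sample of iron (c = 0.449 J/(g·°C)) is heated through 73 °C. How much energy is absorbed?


q = mcΔT = 375 × 0.449 × 73
= 12291.38 J

12291.38 J


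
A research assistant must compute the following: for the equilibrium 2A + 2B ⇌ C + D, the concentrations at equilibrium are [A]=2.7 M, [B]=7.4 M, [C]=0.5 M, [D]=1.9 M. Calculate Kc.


Kc = [C][D]/([A]^2[B]^2)
= (0.5^1 × 1.9^1)/(2.7^2 × 7.4^2)
= 0.95/399.2004
= 0.002380

0.002380


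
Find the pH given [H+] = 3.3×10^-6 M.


pH = -log10([H+]) = -log10(3.3×10^-6)
= 6 - log10(3.3)
= 6 - 0.52
= 5.48

5.48


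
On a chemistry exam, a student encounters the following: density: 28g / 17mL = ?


ρ = mass/volume
= 28/17
= 1.647 g/mL

1.647 g/mL


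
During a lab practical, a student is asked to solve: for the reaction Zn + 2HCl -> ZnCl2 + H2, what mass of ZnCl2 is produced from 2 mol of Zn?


Mole ratio ZnCl2:Zn = 1:1
n(ZnCl2) = 2 × 1/1 = 2.000 mol
mass = 2.000 × 136.28 = 272.56 g

272.56 g


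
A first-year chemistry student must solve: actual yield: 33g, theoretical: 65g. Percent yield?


% yield = actual/theoretical × 100
= 33/65 × 100
= 50.77%

50.77%


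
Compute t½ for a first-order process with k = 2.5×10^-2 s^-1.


t½ = ln2/k = 0.693147/(2.5×10^-2 s^-1)
= 27.73 s

27.73 s


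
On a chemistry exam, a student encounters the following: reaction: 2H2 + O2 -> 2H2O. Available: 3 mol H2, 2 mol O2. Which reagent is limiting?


Mole ratio available / coefficient:
  H2: 3/2 = 1.500
  O2: 2/1 = 2.000
Smaller ratio is limiting.

H2
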